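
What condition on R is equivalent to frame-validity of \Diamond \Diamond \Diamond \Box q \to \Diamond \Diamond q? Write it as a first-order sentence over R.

\forall x \forall y (x R^3 y \to \exists w (yRw \wedge x R^2 w))

This is a Sahlqvist (Geach-type) schema ◇^3□^1q → □^0◇^2q.
Minimal-valuation argument: fix x; take any y with xR^3y and any z with xR^0z. Set V(q) to the set of worlds R-reachable from y in exactly 1 step. Then □^1q holds at y, so the antecedent holds at x; validity forces ◇^2q at z, giving a w with zR^2w and yR^1w.
First-order correspondent: \forall x \forall y (x R^3 y \to \exists w (yRw \wedge x R^2 w)).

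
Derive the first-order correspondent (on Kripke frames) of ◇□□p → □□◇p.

∀x ∀y ∀z ((xRy ∧ xR²z) → ∃w (yR²w ∧ zRw))

This is a Sahlqvist (Geach-type) schema ◇^1□^2p → □^2◇^1p.
First-order correspondent: ∀x ∀y ∀z ((xRy ∧ xR²z) → ∃w (yR²w ∧ zRw)).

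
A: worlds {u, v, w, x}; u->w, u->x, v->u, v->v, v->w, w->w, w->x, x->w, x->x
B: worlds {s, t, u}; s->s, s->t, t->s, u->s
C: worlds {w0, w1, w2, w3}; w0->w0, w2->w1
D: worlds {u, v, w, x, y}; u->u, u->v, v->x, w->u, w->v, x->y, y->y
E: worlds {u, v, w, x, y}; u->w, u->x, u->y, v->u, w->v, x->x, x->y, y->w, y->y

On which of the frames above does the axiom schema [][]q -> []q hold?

A, B

This is the axiom for density; its first-order frame correspondent is forall x forall y (Rxy -> exists z (Rxz & Rzy)).
A: ✓.
B: ✓.
C: fails — Rw2w1 but no z with Rw2z and Rzw1.
D: fails — Rvx but no z with Rvz and Rzx.
E: fails — Rvu but no z with Rvz and Rzu.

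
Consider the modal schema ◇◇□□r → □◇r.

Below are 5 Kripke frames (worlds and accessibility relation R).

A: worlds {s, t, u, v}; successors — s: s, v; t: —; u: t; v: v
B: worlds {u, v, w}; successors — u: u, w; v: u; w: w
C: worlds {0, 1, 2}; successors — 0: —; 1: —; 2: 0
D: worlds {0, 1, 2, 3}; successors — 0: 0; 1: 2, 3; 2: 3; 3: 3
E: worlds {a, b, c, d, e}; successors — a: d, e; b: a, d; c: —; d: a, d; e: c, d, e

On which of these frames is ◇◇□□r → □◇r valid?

The schema corresponds to a generalized confluence (Geach) condition: ∀x ∀y ∀z ((xR²y ∧ xRz) → ∃w (yR²w ∧ zRw)).
A: condition met.
B: condition met.
C: condition met.
D: condition met.
E: fails — aR²c, aRd but no w with cR²w and dRw.
Valid on: A, B, C, D.

A, B, C, D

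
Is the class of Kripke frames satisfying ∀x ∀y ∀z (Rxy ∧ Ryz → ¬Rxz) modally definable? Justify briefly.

Any modally definable frame class is closed under surjective bounded morphisms.
The 7-cycle (worlds 0,1,2,3,4,5,6 with 0→1→2→3→4→5→6→0) is intransitive. Mapping every world to a single reflexive point • is a surjective bounded morphism; the reflexive point is not intransitive (R••∧R•• but R••).
So the class is not modally definable.

No — not modally definable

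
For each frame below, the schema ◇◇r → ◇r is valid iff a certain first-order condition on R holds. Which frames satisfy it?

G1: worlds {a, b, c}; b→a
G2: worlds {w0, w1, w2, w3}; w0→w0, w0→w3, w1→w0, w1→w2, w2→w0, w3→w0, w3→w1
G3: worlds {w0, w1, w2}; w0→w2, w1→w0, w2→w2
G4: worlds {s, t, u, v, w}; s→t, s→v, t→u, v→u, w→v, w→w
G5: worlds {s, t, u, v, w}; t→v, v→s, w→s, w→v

Frame correspondent (Sahlqvist): ∀x ∀y ∀z (Rxy ∧ Ryz → Rxz) — i.e. transitivity.
G1: condition met.
G2: fails — Rw1w0 and Rw0w3 but not Rw1w3.
G3: fails — Rw1w0 and Rw0w2 but not Rw1w2.
G4: fails — Rsv and Rvu but not Rsu.
G5: fails — Rtv and Rvs but not Rts.

G1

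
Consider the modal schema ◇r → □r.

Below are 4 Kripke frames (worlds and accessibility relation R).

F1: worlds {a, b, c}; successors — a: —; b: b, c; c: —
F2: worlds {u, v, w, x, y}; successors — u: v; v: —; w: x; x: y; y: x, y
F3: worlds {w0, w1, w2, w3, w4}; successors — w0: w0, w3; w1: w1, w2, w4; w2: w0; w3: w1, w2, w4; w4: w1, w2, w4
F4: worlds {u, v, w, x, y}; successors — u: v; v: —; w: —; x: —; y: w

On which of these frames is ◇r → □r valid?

F4

Frame correspondent (Sahlqvist): ∀x ∀y ∀z (Rxy ∧ Rxz → y = z) — i.e. partial functionality.
F1: fails — b sees both b and c.
F2: fails — y sees both x and y.
F3: fails — w0 sees both w0 and w3.
F4: condition met.
Valid on: F4.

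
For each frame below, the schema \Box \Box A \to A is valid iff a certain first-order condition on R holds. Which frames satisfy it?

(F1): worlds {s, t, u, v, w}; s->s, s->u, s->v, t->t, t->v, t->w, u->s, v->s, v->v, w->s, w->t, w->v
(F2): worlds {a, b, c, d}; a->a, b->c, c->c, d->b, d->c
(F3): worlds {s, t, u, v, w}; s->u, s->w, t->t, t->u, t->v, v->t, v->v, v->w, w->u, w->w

The schema corresponds to a generalized confluence (Geach) condition: \forall x \exists w (x R^2 w \wedge x = w).
(F1): holds.
(F2): fails — at b but no w with bR²w and b=w.
(F3): fails — at s but no w* with sR²w* and s=w*.
Valid on: (F1).

(F1)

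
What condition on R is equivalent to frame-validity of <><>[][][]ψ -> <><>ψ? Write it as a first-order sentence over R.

This is a Sahlqvist (Geach-type) schema ◇^2□^3ψ → □^0◇^2ψ.
Minimal-valuation argument: fix x; take any y with xR^2y and any z with xR^0z. Set V(ψ) to the set of worlds R-reachable from y in exactly 3 steps. Then □^3ψ holds at y, so the antecedent holds at x; validity forces ◇^2ψ at z, giving a w with zR^2w and yR^3w.
First-order correspondent: forall x forall y (x R^2 y -> exists w (y R^3 w & x R^2 w)).

forall x forall y (x R^2 y -> exists w (y R^3 w & x R^2 w))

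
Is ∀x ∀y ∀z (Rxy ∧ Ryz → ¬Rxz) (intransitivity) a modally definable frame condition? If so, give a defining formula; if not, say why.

Modal frame validity is preserved under surjective bounded morphisms.
The 5-cycle (worlds 0,1,2,3,4 with 0→1→2→3→4→0) is intransitive. Mapping every world to a single reflexive point • is a surjective bounded morphism; the reflexive point is not intransitive (R••∧R•• but R••).
So the class is not modally definable.

Not definable by any modal formula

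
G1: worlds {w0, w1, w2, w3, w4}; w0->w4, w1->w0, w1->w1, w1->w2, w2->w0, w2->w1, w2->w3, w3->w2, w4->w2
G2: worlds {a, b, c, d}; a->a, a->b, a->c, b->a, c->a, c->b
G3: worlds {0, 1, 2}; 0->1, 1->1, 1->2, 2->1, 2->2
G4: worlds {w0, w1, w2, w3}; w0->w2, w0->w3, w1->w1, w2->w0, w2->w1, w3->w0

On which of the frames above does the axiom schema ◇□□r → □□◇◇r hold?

The schema corresponds to a generalized confluence (Geach) condition: ∀x ∀y ∀z ((xRy ∧ xR²z) → ∃w (yR²w ∧ zR²w)).
G1: fails — w1Rw0, w1R²w3 but no w with w0R²w and w3R²w.
G2: condition met.
G3: condition met.
G4: fails — w0Rw3, w0R²w0 but no w with w3R²w and w0R²w.
Valid on: G2, G3.

G2, G3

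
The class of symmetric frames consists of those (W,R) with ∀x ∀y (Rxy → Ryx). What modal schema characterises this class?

A defining formula is r → □◇r (the B axiom).

r → □◇r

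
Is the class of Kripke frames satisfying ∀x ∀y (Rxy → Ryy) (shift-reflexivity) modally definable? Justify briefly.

This is a Sahlqvist condition; the T□ axiom □(□p → p) defines it.

Yes — defined by □(□p → p)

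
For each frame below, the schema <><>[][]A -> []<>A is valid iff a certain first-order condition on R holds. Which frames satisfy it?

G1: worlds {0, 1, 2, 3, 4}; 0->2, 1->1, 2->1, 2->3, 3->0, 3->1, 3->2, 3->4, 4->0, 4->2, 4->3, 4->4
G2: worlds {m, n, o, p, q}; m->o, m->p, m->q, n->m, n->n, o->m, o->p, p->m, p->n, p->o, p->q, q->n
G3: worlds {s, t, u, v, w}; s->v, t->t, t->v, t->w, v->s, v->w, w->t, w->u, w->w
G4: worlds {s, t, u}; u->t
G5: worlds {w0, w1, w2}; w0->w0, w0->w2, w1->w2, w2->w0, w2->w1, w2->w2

G4, G5

The schema corresponds to a generalized confluence (Geach) condition: forall x forall y forall z ((x R^2 y & xRz) -> exists w (y R^2 w & zRw)).
G1: fails — 3R²0, 3R0 but no w with 0R²w and 0Rw.
G2: fails — nR²q, nRm but no w with qR²w and mRw.
G3: fails — tR²u, tRt but no w* with uR²w* and tRw*.
G4: ✓.
G5: ✓.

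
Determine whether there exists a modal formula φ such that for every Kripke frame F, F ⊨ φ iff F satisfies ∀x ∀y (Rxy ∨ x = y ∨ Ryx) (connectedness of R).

Any modally definable frame class is closed under disjoint unions.
Take 3 disjoint single-world reflexive frames: each is trivially connected, but their disjoint union has 3 worlds with no edge between distinct components, so it is not connected.
Hence connectedness of R is not modally definable.

Not definable by any modal formula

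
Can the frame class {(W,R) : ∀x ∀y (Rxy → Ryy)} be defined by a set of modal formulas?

Yes, by □(□r → r)

Yes: it is shift-reflexivity, defined by the T□ schema □(□r → r).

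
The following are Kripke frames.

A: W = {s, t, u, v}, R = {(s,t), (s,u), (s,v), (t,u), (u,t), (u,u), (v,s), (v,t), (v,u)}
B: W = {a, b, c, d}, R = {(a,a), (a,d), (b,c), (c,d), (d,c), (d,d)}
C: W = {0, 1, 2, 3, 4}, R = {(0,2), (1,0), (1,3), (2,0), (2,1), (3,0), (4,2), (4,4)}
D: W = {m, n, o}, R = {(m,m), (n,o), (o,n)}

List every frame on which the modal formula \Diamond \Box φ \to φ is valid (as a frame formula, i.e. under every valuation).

The schema corresponds to symmetry: \forall x \forall y (Rxy \to Ryx).
A: fails — Rvt but not Rtv.
B: fails — Rbc but not Rcb.
C: fails — R10 but not R01.
D: condition met.

D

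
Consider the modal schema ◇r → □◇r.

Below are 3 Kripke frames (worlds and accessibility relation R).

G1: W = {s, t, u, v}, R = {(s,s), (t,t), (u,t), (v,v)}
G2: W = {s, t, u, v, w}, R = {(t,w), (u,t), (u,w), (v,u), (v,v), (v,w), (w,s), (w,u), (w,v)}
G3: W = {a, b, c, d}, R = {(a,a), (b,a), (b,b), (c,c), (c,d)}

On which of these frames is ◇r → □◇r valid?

G1

The schema corresponds to the Euclidean property: ∀x ∀y ∀z (Rxy ∧ Rxz → Ryz).
G1: holds.
G2: fails — Rtw and Rtw but not Rww.
G3: fails — Rba and Rbb but not Rab.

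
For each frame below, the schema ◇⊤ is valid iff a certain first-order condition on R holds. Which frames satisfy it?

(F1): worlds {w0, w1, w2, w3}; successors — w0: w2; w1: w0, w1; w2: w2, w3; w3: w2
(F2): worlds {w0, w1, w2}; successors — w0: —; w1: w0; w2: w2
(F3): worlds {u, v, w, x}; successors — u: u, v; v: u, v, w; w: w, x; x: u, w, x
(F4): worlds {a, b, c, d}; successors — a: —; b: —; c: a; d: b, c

The schema corresponds to seriality: ∀x ∃y Rxy.
(F1): holds.
(F2): fails — world w0 has no successor.
(F3): holds.
(F4): fails — world a has no successor.

(F1), (F3)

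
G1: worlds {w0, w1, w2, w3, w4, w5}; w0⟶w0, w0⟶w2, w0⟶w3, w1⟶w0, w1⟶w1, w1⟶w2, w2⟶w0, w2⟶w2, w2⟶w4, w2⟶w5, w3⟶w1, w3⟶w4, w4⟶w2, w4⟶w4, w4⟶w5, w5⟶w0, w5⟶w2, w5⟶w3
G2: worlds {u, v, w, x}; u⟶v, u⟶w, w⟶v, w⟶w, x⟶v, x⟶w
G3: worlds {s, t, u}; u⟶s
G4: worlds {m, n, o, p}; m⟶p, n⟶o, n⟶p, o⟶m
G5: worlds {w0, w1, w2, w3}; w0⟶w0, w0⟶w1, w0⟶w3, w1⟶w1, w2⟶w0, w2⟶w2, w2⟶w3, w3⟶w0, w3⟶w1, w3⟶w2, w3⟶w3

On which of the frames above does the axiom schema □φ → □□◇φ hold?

G3

This is the axiom for a generalized confluence (Geach) condition; its first-order frame correspondent is ∀x ∀z (xR²z → ∃w (xRw ∧ zRw)).
G1: fails — w0R²w3 but no w with w0Rw and w3Rw.
G2: fails — uR²v but no t with uRt and vRt.
G3: satisfies the condition.
G4: fails — oR²p but no w with oRw and pRw.
G5: fails — w2R²w1 but no w with w2Rw and w1Rw.
Valid on: G3.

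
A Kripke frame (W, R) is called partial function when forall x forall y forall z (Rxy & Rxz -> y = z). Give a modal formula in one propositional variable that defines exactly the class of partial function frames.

◇q → □q

This is partial functionality; the standard corresponding axiom is CD: ◇q → □q.
Suppose ◇q→□q is valid. Take Rxy, Rxz and set V(q)={y}. Then ◇q at x, so □q at x, so q at z, i.e. z=y.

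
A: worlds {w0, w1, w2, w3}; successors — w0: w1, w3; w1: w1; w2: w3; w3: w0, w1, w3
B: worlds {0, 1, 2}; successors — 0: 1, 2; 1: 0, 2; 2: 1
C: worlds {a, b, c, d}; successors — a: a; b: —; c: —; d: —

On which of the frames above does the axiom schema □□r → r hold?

Frame correspondent (Sahlqvist): ∀x ∃w (xR²w ∧ x = w) — i.e. a generalized confluence (Geach) condition.
A: fails — at w2 but no w with w2R²w and w2=w.
B: holds.
C: fails — at b but no w with bR²w and b=w.
Valid on: B.

B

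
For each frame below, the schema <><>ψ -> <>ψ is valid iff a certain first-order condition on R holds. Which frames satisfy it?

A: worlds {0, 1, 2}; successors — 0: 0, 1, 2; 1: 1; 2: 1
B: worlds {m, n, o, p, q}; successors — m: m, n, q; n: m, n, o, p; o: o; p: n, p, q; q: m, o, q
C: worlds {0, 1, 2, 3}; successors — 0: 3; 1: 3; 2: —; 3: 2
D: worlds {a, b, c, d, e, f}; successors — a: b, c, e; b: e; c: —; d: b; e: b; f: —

A

The schema corresponds to transitivity: forall x forall y forall z (Rxy & Ryz -> Rxz).
A: holds.
B: fails — Rpn and Rno but not Rpo.
C: fails — R03 and R32 but not R02.
D: fails — Reb and Rbe but not Ree.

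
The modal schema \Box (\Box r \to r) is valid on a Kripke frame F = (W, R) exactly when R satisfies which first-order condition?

Suppose □(□r→r) is valid. Take Rxy and set V(r)={w : Ryw}. Then at y, □r holds; since □(□r→r) at x, □r→r at y, so r at y, i.e. Ryy.

shift-reflexivity: \forall x \forall y (Rxy \to Ryy)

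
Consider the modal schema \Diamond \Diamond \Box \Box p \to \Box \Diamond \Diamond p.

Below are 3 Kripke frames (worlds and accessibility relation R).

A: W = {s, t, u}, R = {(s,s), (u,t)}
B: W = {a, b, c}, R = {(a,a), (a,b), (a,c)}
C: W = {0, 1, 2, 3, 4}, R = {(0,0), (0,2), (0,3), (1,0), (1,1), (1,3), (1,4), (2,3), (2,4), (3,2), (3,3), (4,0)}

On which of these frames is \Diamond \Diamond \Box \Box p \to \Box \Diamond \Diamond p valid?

The schema corresponds to a generalized confluence (Geach) condition: \forall x \forall y \forall z ((x R^2 y \wedge xRz) \to \exists w (y R^2 w \wedge z R^2 w)).
A: condition met.
B: fails — aR²a, aRb but no w with aR²w and bR²w.
C: condition met.
Valid on: A, C.

A, C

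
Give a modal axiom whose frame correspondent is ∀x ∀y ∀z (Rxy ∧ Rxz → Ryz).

◇s → □◇s

The condition is the Euclidean property. The 5 schema ◇s → □◇s defines it.
Suppose ◇s→□◇s is valid. Take Rxy, Rxz and set V(s)={y}. Then ◇s at x, so □◇s at x, so ◇s at z, so some w with Rzw has s; w=y, i.e. Rzy. By symmetry of the argument, Ryz.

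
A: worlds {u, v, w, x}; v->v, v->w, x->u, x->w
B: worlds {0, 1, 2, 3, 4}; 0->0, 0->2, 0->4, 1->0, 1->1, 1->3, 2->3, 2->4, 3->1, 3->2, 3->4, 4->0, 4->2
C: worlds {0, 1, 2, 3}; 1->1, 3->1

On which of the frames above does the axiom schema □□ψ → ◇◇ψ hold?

This is the axiom for a generalized confluence (Geach) condition; its first-order frame correspondent is ∀x ∃w (xR²w ∧ xR²w).
A: fails — at u but no t with uR²t and uR²t.
B: satisfies the condition.
C: fails — at 0 but no w with 0R²w and 0R²w.
Valid on: B.

B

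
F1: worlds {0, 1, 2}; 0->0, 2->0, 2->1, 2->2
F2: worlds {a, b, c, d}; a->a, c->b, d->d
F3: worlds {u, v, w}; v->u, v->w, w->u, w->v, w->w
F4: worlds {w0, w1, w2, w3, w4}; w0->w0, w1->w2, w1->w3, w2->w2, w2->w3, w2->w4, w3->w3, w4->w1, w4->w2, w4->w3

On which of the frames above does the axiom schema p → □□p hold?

F2

This is the axiom for a generalized confluence (Geach) condition; its first-order frame correspondent is ∀x ∀z (xR²z → ∃w (x = w ∧ z = w)).
F1: fails — 2R²0 but 2 ≠ 0.
F2: ✓.
F3: fails — vR²u but v ≠ u.
F4: fails — w1R²w2 but w1 ≠ w2.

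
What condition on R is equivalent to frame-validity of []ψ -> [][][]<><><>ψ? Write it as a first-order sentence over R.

This is a Sahlqvist (Geach-type) schema ◇^0□^1ψ → □^3◇^3ψ.
Minimal-valuation argument: fix x; take any y with xR^0y and any z with xR^3z. Set V(ψ) to the set of worlds R-reachable from y in exactly 1 step. Then □^1ψ holds at y, so the antecedent holds at x; validity forces ◇^3ψ at z, giving a w with zR^3w and yR^1w.
First-order correspondent: forall x forall z (x R^3 z -> exists w (xRw & z R^3 w)).

forall x forall z (x R^3 z -> exists w (xRw & z R^3 w))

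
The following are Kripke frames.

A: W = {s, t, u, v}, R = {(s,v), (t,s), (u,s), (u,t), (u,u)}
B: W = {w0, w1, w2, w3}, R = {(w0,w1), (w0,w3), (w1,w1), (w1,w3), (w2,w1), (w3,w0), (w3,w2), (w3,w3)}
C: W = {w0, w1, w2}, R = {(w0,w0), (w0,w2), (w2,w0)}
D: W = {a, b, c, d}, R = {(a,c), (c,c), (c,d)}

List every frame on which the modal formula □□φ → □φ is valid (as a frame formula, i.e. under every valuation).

B, C, D

This is the axiom for density; its first-order frame correspondent is ∀x ∀y (Rxy → ∃z (Rxz ∧ Rzy)).
A: fails — Rts but no z with Rtz and Rzs.
B: ✓.
C: ✓.
D: ✓.
Valid on: B, C, D.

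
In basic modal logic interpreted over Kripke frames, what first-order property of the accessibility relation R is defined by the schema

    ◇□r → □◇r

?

This is the .2 axiom.
Its frame correspondent is convergence — ∀x ∀y ∀z (Rxy ∧ Rxz → ∃w (Ryw ∧ Rzw)).

convergence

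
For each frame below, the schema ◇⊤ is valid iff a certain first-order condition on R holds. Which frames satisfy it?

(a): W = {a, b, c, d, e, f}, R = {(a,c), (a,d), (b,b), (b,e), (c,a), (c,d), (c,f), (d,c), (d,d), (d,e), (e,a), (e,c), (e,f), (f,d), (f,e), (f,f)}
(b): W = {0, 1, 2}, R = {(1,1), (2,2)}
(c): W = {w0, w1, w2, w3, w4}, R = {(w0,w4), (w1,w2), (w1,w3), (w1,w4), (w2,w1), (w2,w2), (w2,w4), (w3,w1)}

The schema corresponds to seriality: ∀x ∃y Rxy.
(a): ✓.
(b): fails — world 0 has no successor.
(c): fails — world w4 has no successor.
Valid on: (a).

(a)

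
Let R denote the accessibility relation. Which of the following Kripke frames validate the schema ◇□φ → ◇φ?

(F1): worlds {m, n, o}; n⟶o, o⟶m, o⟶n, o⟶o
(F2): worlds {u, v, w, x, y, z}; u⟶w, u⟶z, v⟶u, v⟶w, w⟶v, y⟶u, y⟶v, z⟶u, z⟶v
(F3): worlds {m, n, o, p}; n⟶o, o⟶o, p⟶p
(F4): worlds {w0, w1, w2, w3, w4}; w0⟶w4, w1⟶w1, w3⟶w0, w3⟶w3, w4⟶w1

(F3)

This is the axiom for a generalized confluence (Geach) condition; its first-order frame correspondent is ∀x ∀y (xRy → ∃w (yRw ∧ xRw)).
(F1): fails — oRm but no w with mRw and oRw.
(F2): fails — uRw but no t with wRt and uRt.
(F3): satisfies the condition.
(F4): fails — w0Rw4 but no w with w4Rw and w0Rw.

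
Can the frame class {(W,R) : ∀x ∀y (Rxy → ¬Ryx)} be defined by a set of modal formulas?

Not definable by any modal formula

Any modally definable frame class is closed under surjective bounded morphisms.
The 3-cycle (worlds a,b,c with a→b→c→a) is asymmetric. Mapping every world to a single reflexive point • is a surjective bounded morphism, and the reflexive point is not asymmetric (R•• but asymmetry requires ¬R••).
Hence asymmetry is not modally definable.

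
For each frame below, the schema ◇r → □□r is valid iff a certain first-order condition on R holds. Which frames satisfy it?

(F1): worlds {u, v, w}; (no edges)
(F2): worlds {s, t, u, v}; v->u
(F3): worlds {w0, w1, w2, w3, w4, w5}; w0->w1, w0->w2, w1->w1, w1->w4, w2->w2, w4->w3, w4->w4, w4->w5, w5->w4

The schema corresponds to a generalized confluence (Geach) condition: ∀x ∀y ∀z ((xRy ∧ xR²z) → ∃w (y = w ∧ z = w)).
(F1): ✓.
(F2): ✓.
(F3): fails — w0Rw1, w0R²w2 but w1 ≠ w2.

(F1), (F2)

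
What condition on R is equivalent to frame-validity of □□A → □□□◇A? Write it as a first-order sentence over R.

This is a Sahlqvist (Geach-type) schema ◇^0□^2A → □^3◇^1A.
First-order correspondent: ∀x ∀z (xR³z → ∃w (xR²w ∧ zRw)).

∀x ∀z (xR³z → ∃w (xR²w ∧ zRw))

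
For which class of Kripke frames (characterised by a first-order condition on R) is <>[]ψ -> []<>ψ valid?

convergence

Suppose ◇□ψ→□◇ψ is valid. Take Rxy, Rxz and set V(ψ)={w : Ryw}. Then □ψ at y so ◇□ψ at x, so □◇ψ at x, so ◇ψ at z, giving w with Rzw and Ryw.
The converse is a direct semantic check.
So the correspondent is convergence.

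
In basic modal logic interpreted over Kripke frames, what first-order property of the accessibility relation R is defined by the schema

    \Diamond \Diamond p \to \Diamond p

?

Transitivity

Equivalently (dual form): □p → □□p.
Suppose □p→□□p is valid. Take Rxy, Ryz and set V(p)={w : Rxw}. Then □p at x, so □□p at x, so □p at y, so p at z, i.e. Rxz.
Conversely, any frame satisfying \forall x \forall y \forall z (Rxy \wedge Ryz \to Rxz) validates the schema.
So the correspondent is transitivity.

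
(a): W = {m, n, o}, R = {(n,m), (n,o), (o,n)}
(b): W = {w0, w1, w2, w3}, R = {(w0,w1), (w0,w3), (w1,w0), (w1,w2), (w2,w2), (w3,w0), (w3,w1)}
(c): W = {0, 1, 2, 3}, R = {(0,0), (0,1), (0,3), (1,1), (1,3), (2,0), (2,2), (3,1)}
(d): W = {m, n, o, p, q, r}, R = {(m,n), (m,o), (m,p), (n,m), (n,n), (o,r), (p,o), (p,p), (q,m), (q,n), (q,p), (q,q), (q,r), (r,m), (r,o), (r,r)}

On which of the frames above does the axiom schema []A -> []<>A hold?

This is the axiom for a generalized confluence (Geach) condition; its first-order frame correspondent is forall x forall z (xRz -> exists w (xRw & zRw)).
(a): fails — nRm but no w with nRw and mRw.
(b): fails — w0Rw1 but no w with w0Rw and w1Rw.
(c): condition met.
(d): fails — mRo but no w with mRw and oRw.

(c)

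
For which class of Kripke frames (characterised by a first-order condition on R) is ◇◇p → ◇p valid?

Transitivity

Replacing p by ¬p and contraposing gives the equivalent schema □p → □□p.
Suppose □p→□□p is valid. Take Rxy, Ryz and set V(p)={w : Rxw}. Then □p at x, so □□p at x, so □p at y, so p at z, i.e. Rxz.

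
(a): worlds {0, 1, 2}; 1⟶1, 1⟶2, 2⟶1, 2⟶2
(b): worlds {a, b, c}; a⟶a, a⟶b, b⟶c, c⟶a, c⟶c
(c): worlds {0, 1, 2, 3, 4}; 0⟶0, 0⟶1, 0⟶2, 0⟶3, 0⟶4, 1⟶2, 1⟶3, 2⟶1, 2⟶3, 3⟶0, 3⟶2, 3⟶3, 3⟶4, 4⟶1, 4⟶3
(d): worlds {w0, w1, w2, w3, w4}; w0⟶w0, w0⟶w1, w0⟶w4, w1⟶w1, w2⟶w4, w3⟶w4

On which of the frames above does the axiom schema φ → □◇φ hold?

This is the axiom for symmetry; its first-order frame correspondent is ∀x ∀y (Rxy → Ryx).
(a): holds.
(b): fails — Rbc but not Rcb.
(c): fails — R02 but not R20.
(d): fails — Rw0w4 but not Rw4w0.

(a)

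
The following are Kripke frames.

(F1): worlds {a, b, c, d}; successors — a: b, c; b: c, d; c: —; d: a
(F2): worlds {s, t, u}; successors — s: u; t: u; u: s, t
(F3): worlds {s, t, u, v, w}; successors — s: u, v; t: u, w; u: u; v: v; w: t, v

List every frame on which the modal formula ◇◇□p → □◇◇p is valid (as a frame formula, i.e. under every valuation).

(F2)

The schema corresponds to a generalized confluence (Geach) condition: ∀x ∀y ∀z ((xR²y ∧ xRz) → ∃w (yRw ∧ zR²w)).
(F1): fails — aR²c, aRb but no w with cRw and bR²w.
(F2): ✓.
(F3): fails — sR²u, sRv but no w* with uRw* and vR²w*.
Valid on: (F2).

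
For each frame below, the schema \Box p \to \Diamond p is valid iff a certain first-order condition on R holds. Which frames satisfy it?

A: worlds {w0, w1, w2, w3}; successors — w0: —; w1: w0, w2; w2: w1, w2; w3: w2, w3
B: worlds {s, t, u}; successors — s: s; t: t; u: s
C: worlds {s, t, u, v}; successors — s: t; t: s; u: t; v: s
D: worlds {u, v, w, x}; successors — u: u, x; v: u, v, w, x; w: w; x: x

B, C, D

This is the axiom for seriality; its first-order frame correspondent is \forall x \exists y Rxy.
A: fails — world w0 has no successor.
B: holds.
C: holds.
D: holds.
Valid on: B, C, D.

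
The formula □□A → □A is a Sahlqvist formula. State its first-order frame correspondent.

density

Suppose □□A→□A is valid. Take Rxy and set V(A)={w : xR²w}. Then □□A at x, so □A at x, so A at y, i.e. ∃z(Rxz∧Rzy).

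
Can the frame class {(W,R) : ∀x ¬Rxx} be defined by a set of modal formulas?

If a class were modally definable it would be closed under surjective bounded morphisms (Goldblatt–Thomason).
The 4-cycle (worlds 0,1,2,3 with 0→1→2→3→0) is irreflexive, and the map sending every world to a single reflexive point • is a surjective bounded morphism (forth: every edge maps to (•,•); back: every world has a successor). So any modal formula valid on the 4-cycle is also valid on the reflexive point, which is not irreflexive.
Hence irreflexivity is not modally definable.

Not modally definable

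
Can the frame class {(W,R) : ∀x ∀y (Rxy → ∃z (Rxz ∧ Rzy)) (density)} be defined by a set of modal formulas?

Definable; □□q → □q defines it

The condition is density. A defining modal formula is □□q → □q.
Suppose □□q→□q is valid. Take Rxy and set V(q)={w : xR²w}. Then □□q at x, so □q at x, so q at y, i.e. ∃z(Rxz∧Rzy).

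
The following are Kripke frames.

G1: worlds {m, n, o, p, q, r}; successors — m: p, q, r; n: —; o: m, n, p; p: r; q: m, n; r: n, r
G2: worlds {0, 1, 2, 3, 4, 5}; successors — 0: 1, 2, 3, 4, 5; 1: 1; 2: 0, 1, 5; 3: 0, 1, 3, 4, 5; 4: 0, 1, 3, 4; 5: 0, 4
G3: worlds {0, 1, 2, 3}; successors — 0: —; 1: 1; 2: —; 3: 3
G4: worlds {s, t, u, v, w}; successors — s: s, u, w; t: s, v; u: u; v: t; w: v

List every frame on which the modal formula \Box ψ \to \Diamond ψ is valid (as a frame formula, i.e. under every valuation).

Frame correspondent (Sahlqvist): \forall x \exists y Rxy — i.e. seriality.
G1: fails — world n has no successor.
G2: condition met.
G3: fails — world 0 has no successor.
G4: condition met.
Valid on: G2, G4.

G2, G4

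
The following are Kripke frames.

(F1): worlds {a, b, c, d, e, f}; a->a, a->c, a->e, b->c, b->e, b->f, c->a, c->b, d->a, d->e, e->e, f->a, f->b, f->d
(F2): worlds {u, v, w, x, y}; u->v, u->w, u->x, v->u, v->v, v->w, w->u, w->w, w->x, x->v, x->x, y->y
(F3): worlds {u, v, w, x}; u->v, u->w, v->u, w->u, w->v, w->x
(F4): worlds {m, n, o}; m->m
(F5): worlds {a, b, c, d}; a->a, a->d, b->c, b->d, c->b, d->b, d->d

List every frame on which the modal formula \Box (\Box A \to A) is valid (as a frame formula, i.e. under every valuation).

This is the axiom for shift-reflexivity; its first-order frame correspondent is \forall x \forall y (Rxy \to Ryy).
(F1): fails — Rbc but not Rcc.
(F2): fails — Rwu but not Ruu.
(F3): fails — Ruv but not Rvv.
(F4): ✓.
(F5): fails — Rbc but not Rcc.

(F4)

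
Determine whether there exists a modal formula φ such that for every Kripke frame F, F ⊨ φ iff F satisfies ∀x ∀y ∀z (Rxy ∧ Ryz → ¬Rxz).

No — not modally definable

If a class were modally definable it would be closed under surjective bounded morphisms (Goldblatt–Thomason).
The 3-cycle (worlds a,b,c with a→b→c→a) is intransitive. Mapping every world to a single reflexive point • is a surjective bounded morphism; the reflexive point is not intransitive (R••∧R•• but R••).
So no modal formula (or set of formulas) defines exactly the intransitive frames.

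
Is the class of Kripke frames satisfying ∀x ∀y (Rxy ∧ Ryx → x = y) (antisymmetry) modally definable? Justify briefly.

Not definable by any modal formula

If a class were modally definable it would be closed under surjective bounded morphisms (Goldblatt–Thomason).
The 6-cycle (worlds w0,w1,w2,w3,w4,w5 with w0→w1→w2→w3→w4→w5→w0) is antisymmetric. Sending even-indexed worlds to a and odd-indexed worlds to b is a surjective bounded morphism onto the two-world frame with a↔b, which is not antisymmetric.
So no modal formula (or set of formulas) defines exactly the antisymmetric frames.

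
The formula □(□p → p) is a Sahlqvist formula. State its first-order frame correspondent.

Shift-reflexivity

This is the T□ axiom.
Its frame correspondent is shift-reflexivity — ∀x ∀y (Rxy → Ryy).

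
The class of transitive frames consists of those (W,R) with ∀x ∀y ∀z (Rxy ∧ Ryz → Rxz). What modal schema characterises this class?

A defining formula is □r → □□r (the 4 axiom).
Suppose □r→□□r is valid. Take Rxy, Ryz and set V(r)={w : Rxw}. Then □r at x, so □□r at x, so □r at y, so r at z, i.e. Rxz.

□r → □□r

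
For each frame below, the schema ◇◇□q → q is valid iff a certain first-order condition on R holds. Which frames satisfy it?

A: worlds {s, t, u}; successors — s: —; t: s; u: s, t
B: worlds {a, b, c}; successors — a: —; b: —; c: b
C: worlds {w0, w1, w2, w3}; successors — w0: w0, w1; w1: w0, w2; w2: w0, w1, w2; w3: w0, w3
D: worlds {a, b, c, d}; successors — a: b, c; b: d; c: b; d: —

Frame correspondent (Sahlqvist): ∀x ∀y (xR²y → ∃w (yRw ∧ x = w)) — i.e. a generalized confluence (Geach) condition.
A: fails — uR²s but no w with sRw and u=w.
B: ✓.
C: fails — w1R²w1 but no w with w1Rw and w1=w.
D: fails — aR²b but no w with bRw and a=w.

B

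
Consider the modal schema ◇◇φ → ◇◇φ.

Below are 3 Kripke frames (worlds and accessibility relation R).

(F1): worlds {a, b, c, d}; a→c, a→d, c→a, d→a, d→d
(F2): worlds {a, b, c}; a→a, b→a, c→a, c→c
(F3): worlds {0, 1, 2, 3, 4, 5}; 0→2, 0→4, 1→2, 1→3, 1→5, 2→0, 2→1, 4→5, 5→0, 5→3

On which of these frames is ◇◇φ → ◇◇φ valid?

(F1), (F2), (F3)

Frame correspondent (Sahlqvist): ∀x ∀y (xR²y → ∃w (y = w ∧ xR²w)) — i.e. a generalized confluence (Geach) condition.
(F1): condition met.
(F2): condition met.
(F3): condition met.
Valid on: (F1), (F2), (F3).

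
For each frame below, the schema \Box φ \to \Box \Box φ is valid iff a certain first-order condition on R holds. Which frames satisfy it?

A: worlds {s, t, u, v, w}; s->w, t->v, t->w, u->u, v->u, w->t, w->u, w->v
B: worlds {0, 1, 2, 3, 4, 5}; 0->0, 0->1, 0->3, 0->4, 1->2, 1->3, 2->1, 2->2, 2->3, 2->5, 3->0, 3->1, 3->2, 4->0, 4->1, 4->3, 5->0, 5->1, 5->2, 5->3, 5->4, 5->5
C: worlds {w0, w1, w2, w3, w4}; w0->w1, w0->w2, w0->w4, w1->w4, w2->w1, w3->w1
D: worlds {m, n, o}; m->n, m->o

Frame correspondent (Sahlqvist): \forall x \forall y \forall z (Rxy \wedge Ryz \to Rxz) — i.e. transitivity.
A: fails — Rwt and Rtw but not Rww.
B: fails — R12 and R25 but not R15.
C: fails — Rw3w1 and Rw1w4 but not Rw3w4.
D: ✓.

D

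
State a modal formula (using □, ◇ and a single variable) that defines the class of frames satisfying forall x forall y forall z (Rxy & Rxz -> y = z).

◇r → □r

A defining formula is ◇r → □r (the CD axiom).
Suppose ◇r→□r is valid. Take Rxy, Rxz and set V(r)={y}. Then ◇r at x, so □r at x, so r at z, i.e. z=y.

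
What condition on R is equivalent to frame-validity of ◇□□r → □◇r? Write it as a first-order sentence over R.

∀x ∀y ∀z ((xRy ∧ xRz) → ∃w (yR²w ∧ zRw))

This is a Sahlqvist (Geach-type) schema ◇^1□^2r → □^1◇^1r.
First-order correspondent: ∀x ∀y ∀z ((xRy ∧ xRz) → ∃w (yR²w ∧ zRw)).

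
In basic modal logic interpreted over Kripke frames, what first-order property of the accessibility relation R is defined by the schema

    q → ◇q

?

Replacing q by ¬q and contraposing gives the equivalent schema □q → q.
Suppose □q→q is valid. At any x set V(q)={w : Rxw}. Then □q holds at x, so q holds at x, i.e. Rxx.
The converse is a direct semantic check.
Frame condition: ∀x Rxx.

Reflexivity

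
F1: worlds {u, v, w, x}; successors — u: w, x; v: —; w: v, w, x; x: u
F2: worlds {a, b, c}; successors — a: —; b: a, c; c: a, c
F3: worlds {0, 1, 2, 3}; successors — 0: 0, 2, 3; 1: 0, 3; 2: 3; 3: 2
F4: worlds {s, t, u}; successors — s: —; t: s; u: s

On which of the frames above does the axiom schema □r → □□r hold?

F2, F4

This is the axiom for transitivity; its first-order frame correspondent is ∀x ∀y ∀z (Rxy ∧ Ryz → Rxz).
F1: fails — Ruw and Rwv but not Ruv.
F2: holds.
F3: fails — R10 and R02 but not R12.
F4: holds.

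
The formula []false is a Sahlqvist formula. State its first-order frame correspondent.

This schema is the Ver axiom.
It corresponds to emptiness of R: forall x forall y ~Rxy.

Emptiness of R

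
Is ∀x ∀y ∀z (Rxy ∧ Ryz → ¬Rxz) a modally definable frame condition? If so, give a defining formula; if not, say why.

No

If a class were modally definable it would be closed under surjective bounded morphisms (Goldblatt–Thomason).
The 3-cycle (worlds 0,1,2 with 0→1→2→0) is intransitive. Mapping every world to a single reflexive point • is a surjective bounded morphism; the reflexive point is not intransitive (R••∧R•• but R••).
So no modal formula (or set of formulas) defines exactly the intransitive frames.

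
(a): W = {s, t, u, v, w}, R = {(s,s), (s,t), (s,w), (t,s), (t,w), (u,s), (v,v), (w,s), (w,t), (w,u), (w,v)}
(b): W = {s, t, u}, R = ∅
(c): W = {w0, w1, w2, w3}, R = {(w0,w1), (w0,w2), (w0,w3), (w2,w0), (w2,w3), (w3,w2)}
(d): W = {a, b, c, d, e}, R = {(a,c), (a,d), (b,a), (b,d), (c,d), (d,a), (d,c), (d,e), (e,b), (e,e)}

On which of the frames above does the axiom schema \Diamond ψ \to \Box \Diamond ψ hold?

(b)

This is the axiom for the Euclidean property; its first-order frame correspondent is \forall x \forall y \forall z (Rxy \wedge Rxz \to Ryz).
(a): fails — Rsw and Rsw but not Rww.
(b): ✓.
(c): fails — Rw0w1 and Rw0w1 but not Rw1w1.
(d): fails — Rac and Rac but not Rcc.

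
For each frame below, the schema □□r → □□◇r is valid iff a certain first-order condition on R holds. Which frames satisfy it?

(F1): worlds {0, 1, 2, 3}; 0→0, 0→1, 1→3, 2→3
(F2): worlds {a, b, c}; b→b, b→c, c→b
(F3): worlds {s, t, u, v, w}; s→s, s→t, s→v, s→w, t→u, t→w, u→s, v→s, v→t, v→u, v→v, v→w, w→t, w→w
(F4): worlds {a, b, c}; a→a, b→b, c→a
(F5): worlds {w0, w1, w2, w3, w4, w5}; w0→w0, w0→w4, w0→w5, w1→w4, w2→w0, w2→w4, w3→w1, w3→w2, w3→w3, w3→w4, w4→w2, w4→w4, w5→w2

This is the axiom for a generalized confluence (Geach) condition; its first-order frame correspondent is ∀x ∀z (xR²z → ∃w (xR²w ∧ zRw)).
(F1): fails — 0R²3 but no w with 0R²w and 3Rw.
(F2): condition met.
(F3): fails — wR²u but no w* with wR²w* and uRw*.
(F4): condition met.
(F5): condition met.
Valid on: (F2), (F4), (F5).

(F2), (F4), (F5)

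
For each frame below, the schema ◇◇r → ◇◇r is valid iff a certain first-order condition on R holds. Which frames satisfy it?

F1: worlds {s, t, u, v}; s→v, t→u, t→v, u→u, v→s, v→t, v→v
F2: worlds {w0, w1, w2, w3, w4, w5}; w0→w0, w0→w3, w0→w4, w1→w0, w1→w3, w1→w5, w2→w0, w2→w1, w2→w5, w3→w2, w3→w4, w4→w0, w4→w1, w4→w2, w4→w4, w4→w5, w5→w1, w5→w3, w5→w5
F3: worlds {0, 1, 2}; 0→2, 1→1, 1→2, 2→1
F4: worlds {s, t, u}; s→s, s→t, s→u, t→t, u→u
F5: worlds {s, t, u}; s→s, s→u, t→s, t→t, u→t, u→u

F1, F2, F3, F4, F5

The schema corresponds to a generalized confluence (Geach) condition: ∀x ∀y (xR²y → ∃w (y = w ∧ xR²w)).
F1: ✓.
F2: ✓.
F3: ✓.
F4: ✓.
F5: ✓.
Valid on: F1, F2, F3, F4, F5.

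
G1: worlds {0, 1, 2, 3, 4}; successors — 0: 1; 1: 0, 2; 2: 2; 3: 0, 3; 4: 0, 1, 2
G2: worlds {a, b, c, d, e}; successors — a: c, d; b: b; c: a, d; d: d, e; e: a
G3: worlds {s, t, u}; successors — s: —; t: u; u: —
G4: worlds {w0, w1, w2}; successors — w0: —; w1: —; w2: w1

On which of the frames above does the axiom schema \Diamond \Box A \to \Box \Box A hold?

Frame correspondent (Sahlqvist): \forall x \forall y \forall z ((xRy \wedge x R^2 z) \to \exists w (yRw \wedge z = w)) — i.e. a generalized confluence (Geach) condition.
G1: fails — 1R0, 1R²2 but no w with 0Rw and 2=w.
G2: fails — aRc, aR²e but no w with cRw and e=w.
G3: ✓.
G4: ✓.
Valid on: G3, G4.

G3, G4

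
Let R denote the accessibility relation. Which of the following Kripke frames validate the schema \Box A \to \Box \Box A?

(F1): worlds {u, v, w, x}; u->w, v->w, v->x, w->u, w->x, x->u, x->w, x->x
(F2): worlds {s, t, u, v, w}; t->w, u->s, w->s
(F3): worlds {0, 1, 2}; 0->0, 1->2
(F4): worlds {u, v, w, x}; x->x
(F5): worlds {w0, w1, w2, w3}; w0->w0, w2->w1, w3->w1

(F3), (F4), (F5)

The schema corresponds to transitivity: \forall x \forall y \forall z (Rxy \wedge Ryz \to Rxz).
(F1): fails — Rwu and Ruw but not Rww.
(F2): fails — Rtw and Rws but not Rts.
(F3): holds.
(F4): holds.
(F5): holds.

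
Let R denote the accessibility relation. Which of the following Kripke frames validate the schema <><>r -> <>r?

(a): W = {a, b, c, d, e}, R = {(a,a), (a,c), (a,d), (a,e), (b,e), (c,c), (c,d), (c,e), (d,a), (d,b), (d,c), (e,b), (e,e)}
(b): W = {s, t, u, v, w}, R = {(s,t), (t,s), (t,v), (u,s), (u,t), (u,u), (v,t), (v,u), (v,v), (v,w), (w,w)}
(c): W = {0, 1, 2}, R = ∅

(c)

Frame correspondent (Sahlqvist): forall x forall y forall z (Rxy & Ryz -> Rxz) — i.e. transitivity.
(a): fails — Rcd and Rdb but not Rcb.
(b): fails — Rtv and Rvt but not Rtt.
(c): holds.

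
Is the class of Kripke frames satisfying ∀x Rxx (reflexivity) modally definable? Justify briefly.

Yes — defined by □r → r

The condition is reflexivity. A defining modal formula is □r → r.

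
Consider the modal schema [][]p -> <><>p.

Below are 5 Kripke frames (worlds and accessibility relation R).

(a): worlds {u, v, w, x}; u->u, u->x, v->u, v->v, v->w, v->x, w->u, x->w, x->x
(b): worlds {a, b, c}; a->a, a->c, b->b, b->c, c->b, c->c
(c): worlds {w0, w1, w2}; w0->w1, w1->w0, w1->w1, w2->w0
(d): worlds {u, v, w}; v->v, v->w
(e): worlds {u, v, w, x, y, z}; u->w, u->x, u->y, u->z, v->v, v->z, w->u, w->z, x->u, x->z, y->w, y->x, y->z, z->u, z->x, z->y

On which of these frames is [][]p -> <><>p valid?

Frame correspondent (Sahlqvist): forall x exists w (x R^2 w & x R^2 w) — i.e. a generalized confluence (Geach) condition.
(a): satisfies the condition.
(b): satisfies the condition.
(c): satisfies the condition.
(d): fails — at u but no t with uR²t and uR²t.
(e): satisfies the condition.

(a), (b), (c), (e)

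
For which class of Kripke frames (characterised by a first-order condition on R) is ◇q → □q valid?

Suppose ◇q→□q is valid. Take Rxy, Rxz and set V(q)={y}. Then ◇q at x, so □q at x, so q at z, i.e. z=y.
Conversely, any frame satisfying ∀x ∀y ∀z (Rxy ∧ Rxz → y = z) validates the schema.
Frame condition: ∀x ∀y ∀z (Rxy ∧ Rxz → y = z).

partial functionality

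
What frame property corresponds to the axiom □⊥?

emptiness of R

□⊥ is valid iff no world has any successor (otherwise □⊥ fails at any world with one).
The converse is a direct semantic check.
Frame condition: ∀x ∀y ¬Rxy.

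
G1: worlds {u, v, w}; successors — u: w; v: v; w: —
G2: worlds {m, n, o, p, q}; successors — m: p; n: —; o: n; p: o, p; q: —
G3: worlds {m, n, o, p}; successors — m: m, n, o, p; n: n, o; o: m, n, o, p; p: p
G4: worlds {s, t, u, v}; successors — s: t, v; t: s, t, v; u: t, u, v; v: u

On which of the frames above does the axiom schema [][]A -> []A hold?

This is the axiom for density; its first-order frame correspondent is forall x forall y (Rxy -> exists z (Rxz & Rzy)).
G1: fails — Ruw but no z with Ruz and Rzw.
G2: fails — Ron but no z with Roz and Rzn.
G3: satisfies the condition.
G4: satisfies the condition.

G3, G4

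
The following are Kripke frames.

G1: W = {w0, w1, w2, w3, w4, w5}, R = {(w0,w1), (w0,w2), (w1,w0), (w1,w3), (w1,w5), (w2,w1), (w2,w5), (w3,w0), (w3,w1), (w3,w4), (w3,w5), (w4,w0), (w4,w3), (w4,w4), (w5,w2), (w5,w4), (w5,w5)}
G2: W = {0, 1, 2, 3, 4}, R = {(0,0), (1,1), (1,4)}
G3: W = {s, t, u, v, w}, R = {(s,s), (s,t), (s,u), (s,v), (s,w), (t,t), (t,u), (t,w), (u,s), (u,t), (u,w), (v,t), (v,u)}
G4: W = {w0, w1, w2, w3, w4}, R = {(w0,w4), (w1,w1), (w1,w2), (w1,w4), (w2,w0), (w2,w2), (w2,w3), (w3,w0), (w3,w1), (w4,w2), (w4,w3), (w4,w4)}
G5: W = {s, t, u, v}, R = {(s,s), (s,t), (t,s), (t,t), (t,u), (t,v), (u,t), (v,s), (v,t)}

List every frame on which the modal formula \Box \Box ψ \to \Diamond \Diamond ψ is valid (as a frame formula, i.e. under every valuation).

The schema corresponds to a generalized confluence (Geach) condition: \forall x \exists w (x R^2 w \wedge x R^2 w).
G1: satisfies the condition.
G2: fails — at 2 but no w with 2R²w and 2R²w.
G3: fails — at w but no w* with wR²w* and wR²w*.
G4: satisfies the condition.
G5: satisfies the condition.

G1, G4, G5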